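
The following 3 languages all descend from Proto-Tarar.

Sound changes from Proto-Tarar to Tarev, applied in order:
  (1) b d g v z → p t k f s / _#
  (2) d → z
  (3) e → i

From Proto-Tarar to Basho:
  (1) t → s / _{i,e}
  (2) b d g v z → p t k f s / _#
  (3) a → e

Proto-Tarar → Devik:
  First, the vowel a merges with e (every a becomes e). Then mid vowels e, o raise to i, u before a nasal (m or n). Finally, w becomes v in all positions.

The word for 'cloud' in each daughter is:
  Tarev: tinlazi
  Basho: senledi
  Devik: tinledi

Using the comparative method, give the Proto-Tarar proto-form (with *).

*tenladi

Position 2: Tarev has i, Basho has e, Devik has i. Taking the neighbouring segments as reconstructed: Tarev i could go back to *e or *i; Basho e can only go back to *e; Devik i could go back to *a or *e or *i — the one source consistent with every daughter is *e.
Position 1: Tarev has t, Basho has s, Devik has t. Devik preserves t here (none of its changes turn any other segment into t), so the proto-segment is *t.
Position 5: Tarev has a, Basho has e, Devik has e. Tarev preserves a here (none of its changes turn any other segment into a), so the proto-segment is *a.
Verify the candidate proto-form against each daughter:
Tarev: *tenladi > tenlazi > tinlazi  (by unconditioned shift, vowel merger)
Basho: *tenladi
  tenladi → senladi   [palatalisation]
  senladi (rule 2 does not apply)
  senladi → senledi   [vowel merger]
  giving Basho senledi.
Devik: *tenladi > tenledi > tinledi  (by vowel merger, pre-nasal raising)
*tenladi is the unique common source.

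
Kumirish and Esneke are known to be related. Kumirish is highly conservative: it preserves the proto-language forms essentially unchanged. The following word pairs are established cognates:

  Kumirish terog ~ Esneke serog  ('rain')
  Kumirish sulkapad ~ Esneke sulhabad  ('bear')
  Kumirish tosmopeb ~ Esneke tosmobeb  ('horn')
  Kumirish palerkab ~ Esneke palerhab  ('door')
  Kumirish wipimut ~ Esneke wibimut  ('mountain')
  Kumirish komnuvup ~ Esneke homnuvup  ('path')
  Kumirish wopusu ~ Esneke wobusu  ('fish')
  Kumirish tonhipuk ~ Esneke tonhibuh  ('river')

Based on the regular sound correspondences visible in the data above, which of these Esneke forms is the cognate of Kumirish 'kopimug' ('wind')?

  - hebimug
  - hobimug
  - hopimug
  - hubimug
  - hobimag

komnuvup ~ homnuvup — Kumirish k corresponds to Esneke h word-initially before a back vowel.
wipimut ~ wibimut — Kumirish p corresponds to Esneke b between vowels (before a front vowel).
Applying these to Kumirish 'kopimug':
  kopimug → hopimug   (k→h word-initially before a back vowel)
  hopimug → hobimug   (p→b between vowels (before a front vowel))
So the Esneke cognate is 'hobimug'.

hobimug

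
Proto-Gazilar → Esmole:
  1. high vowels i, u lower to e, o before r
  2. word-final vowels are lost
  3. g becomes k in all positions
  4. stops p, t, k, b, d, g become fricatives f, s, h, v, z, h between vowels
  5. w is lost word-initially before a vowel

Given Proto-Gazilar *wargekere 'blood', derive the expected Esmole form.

arkeher

Esmole: *wargekere > wargeker > warkeker > warkeher > arkeher  (by apocope, unconditioned shift, intervocalic lenition, glide loss)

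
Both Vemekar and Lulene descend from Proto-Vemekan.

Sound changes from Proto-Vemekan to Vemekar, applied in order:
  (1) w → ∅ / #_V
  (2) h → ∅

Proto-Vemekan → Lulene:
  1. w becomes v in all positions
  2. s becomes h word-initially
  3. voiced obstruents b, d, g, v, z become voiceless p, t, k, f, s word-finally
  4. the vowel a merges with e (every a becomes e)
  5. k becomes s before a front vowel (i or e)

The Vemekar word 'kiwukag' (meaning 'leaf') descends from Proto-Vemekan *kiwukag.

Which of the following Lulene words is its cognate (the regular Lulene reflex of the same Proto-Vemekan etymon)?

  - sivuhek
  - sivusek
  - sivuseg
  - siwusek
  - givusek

sivusek

Lulene: *kiwukag > kivukag > kivukak > kivukek > sivusek  (by unconditioned shift, final devoicing, vowel merger, palatalisation)
The other candidates each miss or misapply at least one Lulene change.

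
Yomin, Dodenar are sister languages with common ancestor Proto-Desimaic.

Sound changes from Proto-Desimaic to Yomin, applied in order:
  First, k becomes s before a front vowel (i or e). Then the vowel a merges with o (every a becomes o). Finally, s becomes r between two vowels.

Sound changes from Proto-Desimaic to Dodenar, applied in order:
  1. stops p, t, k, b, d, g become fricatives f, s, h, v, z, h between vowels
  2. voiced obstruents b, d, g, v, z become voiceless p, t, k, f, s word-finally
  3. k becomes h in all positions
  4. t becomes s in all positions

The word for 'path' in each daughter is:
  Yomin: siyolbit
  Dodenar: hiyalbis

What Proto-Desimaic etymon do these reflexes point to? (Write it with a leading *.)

*kiyalbit

Position 4: Yomin has o, Dodenar has a. Dodenar preserves a here (none of its changes turn any other segment into a), so the proto-segment is *a.
Position 8: Yomin has t, Dodenar has s. Yomin preserves t here (none of its changes turn any other segment into t), so the proto-segment is *t.
Position 1: Yomin has s, Dodenar has h. Taking the neighbouring segments as reconstructed: Yomin s could go back to *k or *s; Dodenar h could go back to *k or *h — the one source consistent with every daughter is *k.
This points to *kiyalbit. Verify forward in each daughter:
Yomin: *kiyalbit > siyalbit > siyolbit  (by palatalisation, vowel merger)
Dodenar: start from *kiyalbit.
  rule 1: no change — kiyalbit
  rule 2: no change — kiyalbit
  rule 3 (unconditioned shift): kiyalbit → hiyalbit
  rule 4 (unconditioned shift): hiyalbit → hiyalbis
  ⇒ Dodenar hiyalbis
No other proto-form is consistent with every reflex, so the reconstruction is *kiyalbit.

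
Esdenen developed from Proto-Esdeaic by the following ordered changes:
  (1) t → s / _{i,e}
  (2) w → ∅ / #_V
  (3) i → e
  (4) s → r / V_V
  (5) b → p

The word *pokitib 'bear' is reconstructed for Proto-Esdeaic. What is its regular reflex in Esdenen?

pokerep

Esdenen: *pokitib
  pokitib → pokisib   [palatalisation]
  pokisib (rule 2 does not apply)
  pokisib → pokeseb   [vowel merger]
  pokeseb → pokereb   [rhotacism]
  pokereb → pokerep   [unconditioned shift]
  giving Esdenen pokerep.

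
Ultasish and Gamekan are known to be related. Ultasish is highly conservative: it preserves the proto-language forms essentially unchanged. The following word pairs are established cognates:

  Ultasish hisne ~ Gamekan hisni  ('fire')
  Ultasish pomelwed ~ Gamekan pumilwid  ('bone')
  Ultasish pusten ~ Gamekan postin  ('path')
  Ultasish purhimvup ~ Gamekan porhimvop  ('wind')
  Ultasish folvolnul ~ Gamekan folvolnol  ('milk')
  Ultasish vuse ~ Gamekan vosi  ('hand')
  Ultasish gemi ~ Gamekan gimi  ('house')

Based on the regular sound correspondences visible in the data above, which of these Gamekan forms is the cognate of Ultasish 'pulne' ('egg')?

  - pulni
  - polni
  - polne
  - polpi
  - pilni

pusten ~ postin, folvolnul ~ folvolnol — Ultasish u corresponds to Gamekan o after a consonant, before a consonant other than r, m, n, p, b, f, v.
hisne ~ hisni, vuse ~ vosi — Ultasish e corresponds to Gamekan i word-finally.
Applying these to Ultasish 'pulne':
  pulne → polne   (u→o after a consonant, before a consonant other than r, m, n, p, b, f, v)
  polne → polni   (e→i word-finally)
So the Gamekan cognate is 'polni'.

polni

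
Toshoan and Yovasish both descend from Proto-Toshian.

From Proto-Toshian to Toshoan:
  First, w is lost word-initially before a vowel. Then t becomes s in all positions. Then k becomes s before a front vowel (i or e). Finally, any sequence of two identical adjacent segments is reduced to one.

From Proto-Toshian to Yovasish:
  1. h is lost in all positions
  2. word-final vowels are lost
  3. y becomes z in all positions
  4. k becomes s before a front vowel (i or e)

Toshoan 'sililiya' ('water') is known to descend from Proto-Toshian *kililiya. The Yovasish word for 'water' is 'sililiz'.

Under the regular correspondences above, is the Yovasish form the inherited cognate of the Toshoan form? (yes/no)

Derive the expected Yovasish reflex of *kililiya:
Yovasish: *kililiya
  kililiya (rule 1 does not apply)
  kililiya → kililiy   [apocope]
  kililiy → kililiz   [unconditioned shift]
  kililiz → sililiz   [palatalisation]
  giving Yovasish sililiz.
Yovasish 'sililiz' matches the regular reflex exactly, so the pair is cognate.

yes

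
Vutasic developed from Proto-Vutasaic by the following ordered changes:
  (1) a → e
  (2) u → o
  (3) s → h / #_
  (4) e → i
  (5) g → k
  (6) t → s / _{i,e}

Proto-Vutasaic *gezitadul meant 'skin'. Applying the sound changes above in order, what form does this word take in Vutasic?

kizisidol

Vutasic: *gezitadul > gezitedul > gezitedol > gizitidol > kizitidol > kizisidol  (by vowel merger, vowel merger, vowel merger, unconditioned shift, palatalisation)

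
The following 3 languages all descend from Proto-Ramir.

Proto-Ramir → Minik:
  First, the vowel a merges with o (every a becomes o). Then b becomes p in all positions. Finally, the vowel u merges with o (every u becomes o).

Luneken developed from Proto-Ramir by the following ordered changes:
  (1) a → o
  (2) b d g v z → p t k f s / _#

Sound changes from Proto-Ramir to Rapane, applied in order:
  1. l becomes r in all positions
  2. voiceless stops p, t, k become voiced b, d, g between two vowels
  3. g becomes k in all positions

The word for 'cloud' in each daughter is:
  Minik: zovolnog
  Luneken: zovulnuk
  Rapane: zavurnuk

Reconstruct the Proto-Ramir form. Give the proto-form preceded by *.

Position 2: Minik has o, Luneken has o, Rapane has a. Rapane preserves a here (none of its changes turn any other segment into a), so the proto-segment is *a.
Position 5: Minik has l, Luneken has l, Rapane has r. Minik preserves l here (none of its changes turn any other segment into l), so the proto-segment is *l.
Position 4: Minik has o, Luneken has u, Rapane has u. Luneken preserves u here (none of its changes turn any other segment into u), so the proto-segment is *u.
Continuing position by position gives *zavulnug; check it forward:
Minik: *zavulnug
  zavulnug → zovulnug   [vowel merger]
  zovulnug (rule 2 does not apply)
  zovulnug → zovolnog   [vowel merger]
  giving Minik zovolnog.
Luneken: start from *zavulnug.
  rule 1 (vowel merger): zavulnug → zovulnug
  rule 2 (final devoicing): zovulnug → zovulnuk
  ⇒ Luneken zovulnuk
Rapane: start from *zavulnug.
  rule 1 (unconditioned shift): zavulnug → zavurnug
  rule 2: no change — zavurnug
  rule 3 (unconditioned shift): zavurnug → zavurnuk
  ⇒ Rapane zavurnuk
*zavulnug is the unique common source.

*zavulnug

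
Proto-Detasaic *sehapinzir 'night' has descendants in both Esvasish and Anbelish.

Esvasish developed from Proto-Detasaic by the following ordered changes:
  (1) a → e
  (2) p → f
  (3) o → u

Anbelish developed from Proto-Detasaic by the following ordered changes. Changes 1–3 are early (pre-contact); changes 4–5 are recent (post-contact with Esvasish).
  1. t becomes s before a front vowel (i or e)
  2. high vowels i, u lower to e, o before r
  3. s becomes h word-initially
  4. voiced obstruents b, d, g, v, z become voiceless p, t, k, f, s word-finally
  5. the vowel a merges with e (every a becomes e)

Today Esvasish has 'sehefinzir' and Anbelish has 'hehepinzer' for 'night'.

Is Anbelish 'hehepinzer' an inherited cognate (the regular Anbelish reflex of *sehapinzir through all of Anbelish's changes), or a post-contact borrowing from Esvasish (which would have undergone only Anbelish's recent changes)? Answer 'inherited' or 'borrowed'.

If inherited, *sehapinzir would pass through all of Anbelish's changes:
Anbelish: *sehapinzir > sehapinzer > hehapinzer > hehepinzer  (by pre-rhotic lowering, debuccalisation, vowel merger)
If borrowed from Esvasish 'sehefinzir' after the early changes, it would undergo only the recent ones:
  rule 4 (final devoicing): no change (sehefinzir)
  rule 5 (vowel merger): no change (sehefinzir)
  ⇒ as a loan: sehefinzir
Anbelish 'hehepinzer' matches the inherited outcome exactly, so it is an inherited cognate, not a loan.

inherited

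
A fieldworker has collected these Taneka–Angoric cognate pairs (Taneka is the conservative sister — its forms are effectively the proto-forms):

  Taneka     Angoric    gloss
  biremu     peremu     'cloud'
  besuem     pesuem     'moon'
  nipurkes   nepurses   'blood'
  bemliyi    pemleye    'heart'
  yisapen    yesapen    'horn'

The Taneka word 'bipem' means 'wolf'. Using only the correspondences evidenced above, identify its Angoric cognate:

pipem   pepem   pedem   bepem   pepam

biremu ~ peremu — Taneka b corresponds to Angoric p word-initially before a front vowel.
nipurkes ~ nepurses — Taneka i corresponds to Angoric e after a consonant, before a labial obstruent.
Applying these to Taneka 'bipem':
  bipem → pipem   (b→p word-initially before a front vowel)
  pipem → pepem   (i→e after a consonant, before a labial obstruent)
So the Angoric cognate is 'pepem'.

pepem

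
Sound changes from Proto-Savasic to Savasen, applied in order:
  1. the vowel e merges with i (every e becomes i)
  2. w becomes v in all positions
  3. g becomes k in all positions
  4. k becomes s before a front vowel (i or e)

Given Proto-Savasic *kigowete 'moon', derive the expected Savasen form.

Savasen: start from *kigowete.
  rule 1 (vowel merger): kigowete → kigowiti
  rule 2 (unconditioned shift): kigowiti → kigoviti
  rule 3 (unconditioned shift): kigoviti → kikoviti
  rule 4 (palatalisation): kikoviti → sikoviti
  ⇒ Savasen sikoviti

sikoviti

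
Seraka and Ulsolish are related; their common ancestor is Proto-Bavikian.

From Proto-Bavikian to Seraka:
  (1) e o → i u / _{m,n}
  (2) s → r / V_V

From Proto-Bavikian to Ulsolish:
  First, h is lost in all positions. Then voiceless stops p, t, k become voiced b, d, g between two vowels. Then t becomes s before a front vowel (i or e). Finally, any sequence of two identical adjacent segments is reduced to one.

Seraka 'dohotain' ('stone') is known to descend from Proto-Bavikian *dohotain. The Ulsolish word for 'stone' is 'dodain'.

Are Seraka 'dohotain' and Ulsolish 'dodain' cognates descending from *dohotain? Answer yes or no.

yes

Derive the expected Ulsolish reflex of *dohotain:
Ulsolish: start from *dohotain.
  rule 1 (h-loss): dohotain → dootain
  rule 2 (intervocalic voicing): dootain → doodain
  rule 3: no change — doodain
  rule 4 (degemination): doodain → dodain
  ⇒ Ulsolish dodain
Ulsolish 'dodain' matches the regular reflex exactly, so the pair is cognate.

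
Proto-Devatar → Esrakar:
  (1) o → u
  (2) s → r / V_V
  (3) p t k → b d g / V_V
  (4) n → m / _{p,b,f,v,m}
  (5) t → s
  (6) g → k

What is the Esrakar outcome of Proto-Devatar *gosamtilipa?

kuramsiliba

Esrakar: *gosamtilipa > gusamtilipa > guramtilipa > guramtiliba > guramsiliba > kuramsiliba  (by vowel merger, rhotacism, intervocalic voicing, unconditioned shift, unconditioned shift)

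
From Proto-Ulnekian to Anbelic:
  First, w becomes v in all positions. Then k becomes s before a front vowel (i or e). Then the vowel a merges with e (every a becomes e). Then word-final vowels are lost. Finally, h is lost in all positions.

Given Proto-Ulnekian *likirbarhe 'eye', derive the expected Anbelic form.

lisirber

Anbelic: *likirbarhe > lisirbarhe > lisirberhe > lisirberh > lisirber  (by palatalisation, vowel merger, apocope, h-loss)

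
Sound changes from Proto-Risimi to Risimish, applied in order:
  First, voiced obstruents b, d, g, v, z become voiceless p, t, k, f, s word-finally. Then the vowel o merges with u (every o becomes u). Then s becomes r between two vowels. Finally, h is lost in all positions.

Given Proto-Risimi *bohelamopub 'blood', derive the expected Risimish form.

Risimish: *bohelamopub
  bohelamopub → bohelamopup   [final devoicing]
  bohelamopup → buhelamupup   [vowel merger]
  buhelamupup (rule 3 does not apply)
  buhelamupup → buelamupup   [h-loss]
  giving Risimish buelamupup.

buelamupup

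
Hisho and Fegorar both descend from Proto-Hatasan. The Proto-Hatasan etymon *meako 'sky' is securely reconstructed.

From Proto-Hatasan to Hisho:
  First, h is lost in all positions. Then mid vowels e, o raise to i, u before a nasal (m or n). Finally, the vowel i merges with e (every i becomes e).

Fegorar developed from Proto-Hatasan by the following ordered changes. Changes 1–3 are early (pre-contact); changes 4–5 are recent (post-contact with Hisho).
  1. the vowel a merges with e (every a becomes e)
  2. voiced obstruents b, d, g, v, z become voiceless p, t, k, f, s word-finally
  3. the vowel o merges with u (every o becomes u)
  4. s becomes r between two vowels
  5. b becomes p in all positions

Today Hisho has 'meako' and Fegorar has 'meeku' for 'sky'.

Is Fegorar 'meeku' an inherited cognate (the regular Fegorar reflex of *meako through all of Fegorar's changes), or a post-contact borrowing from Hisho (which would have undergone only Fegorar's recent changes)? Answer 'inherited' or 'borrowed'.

If inherited, *meako would pass through all of Fegorar's changes:
Fegorar: *meako > meeko > meeku  (by vowel merger, vowel merger)
If borrowed from Hisho 'meako' after the early changes, it would undergo only the recent ones:
  rule 4 (rhotacism): no change (meako)
  rule 5 (unconditioned shift): no change (meako)
  ⇒ as a loan: meako
Fegorar 'meeku' matches the inherited outcome exactly, so it is an inherited cognate, not a loan.

inherited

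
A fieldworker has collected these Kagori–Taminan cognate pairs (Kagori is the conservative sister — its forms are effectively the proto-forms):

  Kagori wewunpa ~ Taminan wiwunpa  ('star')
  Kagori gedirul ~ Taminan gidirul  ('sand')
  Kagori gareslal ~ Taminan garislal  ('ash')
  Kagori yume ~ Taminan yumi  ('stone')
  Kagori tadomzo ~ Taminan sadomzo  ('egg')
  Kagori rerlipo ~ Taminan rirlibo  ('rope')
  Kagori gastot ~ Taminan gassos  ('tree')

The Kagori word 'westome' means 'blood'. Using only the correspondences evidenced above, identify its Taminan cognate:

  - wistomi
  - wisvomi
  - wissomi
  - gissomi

wissomi

wewunpa ~ wiwunpa, gedirul ~ gidirul — Kagori e corresponds to Taminan i after a consonant, before a consonant other than r, m, n, p, b, f, v.
gastot ~ gassos — Kagori t corresponds to Taminan s after a consonant, before a back vowel.
yume ~ yumi — Kagori e corresponds to Taminan i word-finally.
Applying these to Kagori 'westome':
  westome → wistome   (e→i after a consonant, before a consonant other than r, m, n, p, b, f, v)
  wistome → wissome   (t→s after a consonant, before a back vowel)
  wissome → wissomi   (e→i word-finally)
So the Taminan cognate is 'wissomi'.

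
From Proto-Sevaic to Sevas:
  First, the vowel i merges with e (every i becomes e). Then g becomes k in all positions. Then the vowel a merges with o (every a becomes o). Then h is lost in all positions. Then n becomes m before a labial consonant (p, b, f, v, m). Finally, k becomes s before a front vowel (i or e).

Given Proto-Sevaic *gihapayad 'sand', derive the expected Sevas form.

Sevas: start from *gihapayad.
  rule 1 (vowel merger): gihapayad → gehapayad
  rule 2 (unconditioned shift): gehapayad → kehapayad
  rule 3 (vowel merger): kehapayad → kehopoyod
  rule 4 (h-loss): kehopoyod → keopoyod
  rule 5: no change — keopoyod
  rule 6 (palatalisation): keopoyod → seopoyod
  ⇒ Sevas seopoyod

seopoyod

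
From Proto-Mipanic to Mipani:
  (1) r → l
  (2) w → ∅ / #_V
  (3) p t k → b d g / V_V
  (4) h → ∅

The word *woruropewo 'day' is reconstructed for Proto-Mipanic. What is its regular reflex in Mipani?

olulobewo

Mipani: *woruropewo > wolulopewo > olulopewo > olulobewo  (by unconditioned shift, glide loss, intervocalic voicing)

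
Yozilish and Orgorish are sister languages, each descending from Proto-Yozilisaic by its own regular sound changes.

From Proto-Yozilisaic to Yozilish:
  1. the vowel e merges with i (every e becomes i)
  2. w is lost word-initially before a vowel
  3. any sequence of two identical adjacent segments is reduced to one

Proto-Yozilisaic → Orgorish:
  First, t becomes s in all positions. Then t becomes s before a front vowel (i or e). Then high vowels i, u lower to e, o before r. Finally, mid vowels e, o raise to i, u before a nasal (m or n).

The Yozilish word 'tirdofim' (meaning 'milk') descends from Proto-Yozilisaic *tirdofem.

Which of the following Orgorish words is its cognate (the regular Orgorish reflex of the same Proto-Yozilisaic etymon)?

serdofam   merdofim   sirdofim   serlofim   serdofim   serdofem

Orgorish: *tirdofem > sirdofem > serdofem > serdofim  (by unconditioned shift, pre-rhotic lowering, pre-nasal raising)
The other candidates each miss or misapply at least one Orgorish change.

serdofim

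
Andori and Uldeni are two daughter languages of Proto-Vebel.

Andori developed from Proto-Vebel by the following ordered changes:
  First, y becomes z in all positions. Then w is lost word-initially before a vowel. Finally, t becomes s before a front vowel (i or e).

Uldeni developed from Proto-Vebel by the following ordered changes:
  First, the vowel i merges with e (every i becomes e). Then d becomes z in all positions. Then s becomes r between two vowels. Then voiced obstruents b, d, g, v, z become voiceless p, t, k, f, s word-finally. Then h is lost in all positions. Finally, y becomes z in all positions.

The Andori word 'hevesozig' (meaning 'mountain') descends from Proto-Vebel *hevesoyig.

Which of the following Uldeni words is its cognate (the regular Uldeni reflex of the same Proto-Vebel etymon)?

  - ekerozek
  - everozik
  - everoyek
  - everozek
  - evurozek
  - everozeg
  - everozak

everozek

Uldeni: start from *hevesoyig.
  rule 1 (vowel merger): hevesoyig → hevesoyeg
  rule 2: no change — hevesoyeg
  rule 3 (rhotacism): hevesoyeg → heveroyeg
  rule 4 (final devoicing): heveroyeg → heveroyek
  rule 5 (h-loss): heveroyek → everoyek
  rule 6 (unconditioned shift): everoyek → everozek
  ⇒ Uldeni everozek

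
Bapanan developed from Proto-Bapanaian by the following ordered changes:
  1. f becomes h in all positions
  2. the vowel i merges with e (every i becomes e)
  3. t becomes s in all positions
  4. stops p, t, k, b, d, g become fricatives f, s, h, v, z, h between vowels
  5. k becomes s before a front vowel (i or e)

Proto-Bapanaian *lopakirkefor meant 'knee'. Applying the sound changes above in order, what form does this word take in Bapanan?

lofahersehor

Bapanan: *lopakirkefor > lopakirkehor > lopakerkehor > lofaherkehor > lofahersehor  (by unconditioned shift, vowel merger, intervocalic lenition, palatalisation)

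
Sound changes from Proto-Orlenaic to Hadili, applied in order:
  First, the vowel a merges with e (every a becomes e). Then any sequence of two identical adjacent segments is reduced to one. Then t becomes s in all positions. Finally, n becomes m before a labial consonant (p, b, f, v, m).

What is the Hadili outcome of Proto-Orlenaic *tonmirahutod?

sommirehusod

Hadili: *tonmirahutod > tonmirehutod > sonmirehusod > sommirehusod  (by vowel merger, unconditioned shift, nasal place assimilation)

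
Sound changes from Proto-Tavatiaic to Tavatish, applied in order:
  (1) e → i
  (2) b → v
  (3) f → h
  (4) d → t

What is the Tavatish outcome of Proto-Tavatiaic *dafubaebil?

Tavatish: *dafubaebil
  dafubaebil → dafubaibil   [vowel merger]
  dafubaibil → dafuvaivil   [unconditioned shift]
  dafuvaivil → dahuvaivil   [unconditioned shift]
  dahuvaivil → tahuvaivil   [unconditioned shift]
  giving Tavatish tahuvaivil.

tahuvaivil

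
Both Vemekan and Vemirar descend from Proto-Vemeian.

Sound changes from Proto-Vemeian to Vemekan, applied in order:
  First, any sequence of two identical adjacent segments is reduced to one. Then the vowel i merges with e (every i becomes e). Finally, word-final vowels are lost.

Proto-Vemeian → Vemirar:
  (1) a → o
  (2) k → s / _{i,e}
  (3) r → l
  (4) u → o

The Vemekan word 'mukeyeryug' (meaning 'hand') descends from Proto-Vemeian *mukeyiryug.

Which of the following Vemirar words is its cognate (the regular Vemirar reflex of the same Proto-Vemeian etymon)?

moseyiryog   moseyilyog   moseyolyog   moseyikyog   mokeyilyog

moseyilyog

Vemirar: *mukeyiryug
  mukeyiryug (rule 1 does not apply)
  mukeyiryug → museyiryug   [palatalisation]
  museyiryug → museyilyug   [unconditioned shift]
  museyilyug → moseyilyog   [vowel merger]
  giving Vemirar moseyilyog.
The other candidates each miss or misapply at least one Vemirar change.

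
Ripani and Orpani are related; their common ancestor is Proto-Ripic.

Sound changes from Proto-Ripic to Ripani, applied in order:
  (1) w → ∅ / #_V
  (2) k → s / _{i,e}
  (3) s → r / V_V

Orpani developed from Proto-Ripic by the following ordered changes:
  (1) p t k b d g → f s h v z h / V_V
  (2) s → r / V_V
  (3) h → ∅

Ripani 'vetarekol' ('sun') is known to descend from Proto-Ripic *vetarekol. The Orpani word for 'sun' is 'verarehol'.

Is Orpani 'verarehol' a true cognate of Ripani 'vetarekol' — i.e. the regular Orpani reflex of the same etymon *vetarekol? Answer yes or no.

Derive the expected Orpani reflex of *vetarekol:
Orpani: start from *vetarekol.
  rule 1 (intervocalic lenition): vetarekol → vesarehol
  rule 2 (rhotacism): vesarehol → verarehol
  rule 3 (h-loss): verarehol → verareol
  ⇒ Orpani verareol
The regular Orpani reflex would be 'verareol', but the attested form is 'verarehol'. The correspondence is irregular, so they are not cognates (the Orpani form has a different source).

no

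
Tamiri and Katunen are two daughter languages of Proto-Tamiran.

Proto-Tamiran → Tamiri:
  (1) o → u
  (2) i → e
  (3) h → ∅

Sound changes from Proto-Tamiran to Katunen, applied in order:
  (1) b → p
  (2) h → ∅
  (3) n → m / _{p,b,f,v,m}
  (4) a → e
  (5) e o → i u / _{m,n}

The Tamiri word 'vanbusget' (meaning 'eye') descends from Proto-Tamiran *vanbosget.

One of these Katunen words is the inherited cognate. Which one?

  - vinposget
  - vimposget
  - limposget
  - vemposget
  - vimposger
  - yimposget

Katunen: *vanbosget
  vanbosget → vanposget   [unconditioned shift]
  vanposget (rule 2 does not apply)
  vanposget → vamposget   [nasal place assimilation]
  vamposget → vemposget   [vowel merger]
  vemposget → vimposget   [pre-nasal raising]
  giving Katunen vimposget.
Among the options, 'vimposget' alone shows every Katunen change applied in order.

vimposget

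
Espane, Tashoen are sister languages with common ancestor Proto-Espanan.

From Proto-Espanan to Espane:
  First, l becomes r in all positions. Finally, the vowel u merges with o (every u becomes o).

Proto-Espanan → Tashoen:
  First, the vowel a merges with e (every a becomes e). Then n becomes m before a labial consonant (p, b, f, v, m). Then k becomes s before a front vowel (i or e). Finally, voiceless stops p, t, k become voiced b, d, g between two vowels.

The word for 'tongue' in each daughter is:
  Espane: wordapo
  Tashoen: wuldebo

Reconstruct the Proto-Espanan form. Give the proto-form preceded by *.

*wuldapo

Position 3: Espane has r, Tashoen has l. Tashoen preserves l here (none of its changes turn any other segment into l), so the proto-segment is *l.
Position 2: Espane has o, Tashoen has u. Tashoen preserves u here (none of its changes turn any other segment into u), so the proto-segment is *u.
Position 6: Espane has p, Tashoen has b. Espane preserves p here (none of its changes turn any other segment into p), so the proto-segment is *p.
This points to *wuldapo. Verify forward in each daughter:
Espane: *wuldapo > wurdapo > wordapo  (by unconditioned shift, vowel merger)
Tashoen: start from *wuldapo.
  rule 1 (vowel merger): wuldapo → wuldepo
  rule 2: no change — wuldepo
  rule 3: no change — wuldepo
  rule 4 (intervocalic voicing): wuldepo → wuldebo
  ⇒ Tashoen wuldebo
*wuldapo is the unique common source.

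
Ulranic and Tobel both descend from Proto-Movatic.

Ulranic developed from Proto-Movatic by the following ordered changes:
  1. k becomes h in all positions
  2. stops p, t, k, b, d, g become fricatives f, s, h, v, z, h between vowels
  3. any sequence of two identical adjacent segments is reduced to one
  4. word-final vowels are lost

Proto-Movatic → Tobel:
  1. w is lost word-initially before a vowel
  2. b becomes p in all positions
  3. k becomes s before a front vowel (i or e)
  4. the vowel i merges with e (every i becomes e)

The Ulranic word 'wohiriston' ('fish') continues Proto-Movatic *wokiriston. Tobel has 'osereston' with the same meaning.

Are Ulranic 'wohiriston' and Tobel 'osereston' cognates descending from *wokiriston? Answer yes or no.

yes

Derive the expected Tobel reflex of *wokiriston:
Tobel: *wokiriston
  wokiriston → okiriston   [glide loss]
  okiriston (rule 2 does not apply)
  okiriston → osiriston   [palatalisation]
  osiriston → osereston   [vowel merger]
  giving Tobel osereston.
Tobel 'osereston' matches the regular reflex exactly, so the pair is cognate.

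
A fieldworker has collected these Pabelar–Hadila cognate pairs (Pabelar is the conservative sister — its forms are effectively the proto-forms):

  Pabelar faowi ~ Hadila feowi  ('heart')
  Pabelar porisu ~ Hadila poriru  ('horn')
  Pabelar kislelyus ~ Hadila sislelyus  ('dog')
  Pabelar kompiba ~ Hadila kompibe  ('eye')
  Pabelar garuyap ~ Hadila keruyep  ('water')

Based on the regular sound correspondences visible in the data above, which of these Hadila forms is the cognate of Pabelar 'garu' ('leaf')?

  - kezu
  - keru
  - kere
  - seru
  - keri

garuyap ~ keruyep — Pabelar g corresponds to Hadila k word-initially before a back vowel.
garuyap ~ keruyep — Pabelar a corresponds to Hadila e after a consonant, before r.
Applying these to Pabelar 'garu':
  garu → karu   (g→k word-initially before a back vowel)
  karu → keru   (a→e after a consonant, before r)
So the Hadila cognate is 'keru'.

keru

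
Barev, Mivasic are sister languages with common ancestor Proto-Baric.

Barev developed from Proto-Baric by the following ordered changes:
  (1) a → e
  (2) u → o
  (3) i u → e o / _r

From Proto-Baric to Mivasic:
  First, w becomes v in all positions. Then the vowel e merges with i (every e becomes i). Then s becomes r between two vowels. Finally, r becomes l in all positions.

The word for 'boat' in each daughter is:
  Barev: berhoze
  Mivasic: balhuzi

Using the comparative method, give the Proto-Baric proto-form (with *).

Position 2: Barev has e, Mivasic has a. Mivasic preserves a here (none of its changes turn any other segment into a), so the proto-segment is *a.
Position 5: Barev has o, Mivasic has u. Mivasic preserves u here (none of its changes turn any other segment into u), so the proto-segment is *u.
Position 7: Barev has e, Mivasic has i. Taking the neighbouring segments as reconstructed: Barev e could go back to *a or *e; Mivasic i could go back to *e or *i — the one source consistent with every daughter is *e.
Continuing position by position gives *barhuze; check it forward:
Barev: *barhuze
  barhuze → berhuze   [vowel merger]
  berhuze → berhoze   [vowel merger]
  berhoze (rule 3 does not apply)
  giving Barev berhoze.
Mivasic: *barhuze > barhuzi > balhuzi  (by vowel merger, unconditioned shift)
Only *barhuze yields all of Barev berhoze, Mivasic balhuzi.

*barhuze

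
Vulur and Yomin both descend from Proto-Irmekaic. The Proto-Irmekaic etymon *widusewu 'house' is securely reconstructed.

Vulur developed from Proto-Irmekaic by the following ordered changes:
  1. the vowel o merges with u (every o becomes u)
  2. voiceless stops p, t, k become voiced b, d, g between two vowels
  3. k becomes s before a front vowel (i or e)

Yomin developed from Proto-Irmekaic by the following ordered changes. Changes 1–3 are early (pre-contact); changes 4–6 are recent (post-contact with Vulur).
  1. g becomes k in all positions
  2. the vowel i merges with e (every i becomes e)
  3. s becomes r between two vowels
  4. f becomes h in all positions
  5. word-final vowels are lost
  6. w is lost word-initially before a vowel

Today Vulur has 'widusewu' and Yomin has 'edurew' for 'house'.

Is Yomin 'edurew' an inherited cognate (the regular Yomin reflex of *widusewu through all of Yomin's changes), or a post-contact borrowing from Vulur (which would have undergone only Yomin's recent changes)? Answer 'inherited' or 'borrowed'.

If inherited, *widusewu would pass through all of Yomin's changes:
Yomin: *widusewu > wedusewu > wedurewu > wedurew > edurew  (by vowel merger, rhotacism, apocope, glide loss)
If borrowed from Vulur 'widusewu' after the early changes, it would undergo only the recent ones:
  rule 4 (unconditioned shift): no change (widusewu)
  rule 5 (apocope): widusewu → widusew
  rule 6 (glide loss): widusew → idusew
  ⇒ as a loan: idusew
Yomin 'edurew' matches the inherited outcome exactly, so it is an inherited cognate, not a loan.

inherited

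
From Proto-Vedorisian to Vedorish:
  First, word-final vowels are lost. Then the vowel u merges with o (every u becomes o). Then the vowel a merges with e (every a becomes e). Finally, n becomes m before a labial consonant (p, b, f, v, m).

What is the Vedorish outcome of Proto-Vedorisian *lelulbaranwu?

lelolberenw

Vedorish: *lelulbaranwu
  lelulbaranwu → lelulbaranw   [apocope]
  lelulbaranw → lelolbaranw   [vowel merger]
  lelolbaranw → lelolberenw   [vowel merger]
  lelolberenw (rule 4 does not apply)
  giving Vedorish lelolberenw.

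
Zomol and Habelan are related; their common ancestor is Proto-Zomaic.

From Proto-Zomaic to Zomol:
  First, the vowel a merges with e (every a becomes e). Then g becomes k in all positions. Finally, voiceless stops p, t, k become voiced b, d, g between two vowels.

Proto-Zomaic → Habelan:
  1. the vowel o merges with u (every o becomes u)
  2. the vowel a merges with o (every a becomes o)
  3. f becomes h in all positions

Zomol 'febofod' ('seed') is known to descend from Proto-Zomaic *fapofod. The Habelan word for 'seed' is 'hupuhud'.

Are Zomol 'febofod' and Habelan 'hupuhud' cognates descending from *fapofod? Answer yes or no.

no

Derive the expected Habelan reflex of *fapofod:
Habelan: *fapofod > fapufud > fopufud > hopuhud  (by vowel merger, vowel merger, unconditioned shift)
The regular Habelan reflex would be 'hopuhud', but the attested form is 'hupuhud'. The correspondence is irregular, so they are not cognates (the Habelan form has a different source).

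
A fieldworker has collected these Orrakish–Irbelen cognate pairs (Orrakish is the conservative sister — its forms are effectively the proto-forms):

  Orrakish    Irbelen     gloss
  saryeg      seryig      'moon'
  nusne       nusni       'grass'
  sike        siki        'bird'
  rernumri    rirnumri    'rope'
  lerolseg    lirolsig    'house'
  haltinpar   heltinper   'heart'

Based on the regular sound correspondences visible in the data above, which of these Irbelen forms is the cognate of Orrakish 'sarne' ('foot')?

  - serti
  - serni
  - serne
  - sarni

serni

saryeg ~ seryig, haltinpar ~ heltinper — Orrakish a corresponds to Irbelen e after a consonant, before r.
nusne ~ nusni, sike ~ siki — Orrakish e corresponds to Irbelen i word-finally.
Applying these to Orrakish 'sarne':
  sarne → serne   (a→e after a consonant, before r)
  serne → serni   (e→i word-finally)
So the Irbelen cognate is 'serni'.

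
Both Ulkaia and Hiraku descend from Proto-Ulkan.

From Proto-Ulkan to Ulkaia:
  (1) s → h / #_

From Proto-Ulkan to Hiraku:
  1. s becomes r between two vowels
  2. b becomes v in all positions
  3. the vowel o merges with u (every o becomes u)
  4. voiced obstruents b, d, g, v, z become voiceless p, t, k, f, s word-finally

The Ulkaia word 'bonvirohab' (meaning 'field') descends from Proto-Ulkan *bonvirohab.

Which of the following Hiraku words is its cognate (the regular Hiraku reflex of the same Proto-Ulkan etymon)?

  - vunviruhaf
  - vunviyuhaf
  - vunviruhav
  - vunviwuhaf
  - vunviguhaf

Hiraku: start from *bonvirohab.
  rule 1: no change — bonvirohab
  rule 2 (unconditioned shift): bonvirohab → vonvirohav
  rule 3 (vowel merger): vonvirohav → vunviruhav
  rule 4 (final devoicing): vunviruhav → vunviruhaf
  ⇒ Hiraku vunviruhaf
Among the options, 'vunviruhaf' alone shows every Hiraku change applied in order.

vunviruhaf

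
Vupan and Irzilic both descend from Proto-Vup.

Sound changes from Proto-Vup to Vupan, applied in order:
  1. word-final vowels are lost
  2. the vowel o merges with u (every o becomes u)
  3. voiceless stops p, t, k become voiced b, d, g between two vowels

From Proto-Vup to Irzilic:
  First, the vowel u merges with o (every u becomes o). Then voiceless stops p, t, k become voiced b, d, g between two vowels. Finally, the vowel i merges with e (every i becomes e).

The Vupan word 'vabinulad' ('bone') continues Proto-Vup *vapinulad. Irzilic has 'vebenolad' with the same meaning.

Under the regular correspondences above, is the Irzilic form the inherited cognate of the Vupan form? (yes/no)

no

Derive the expected Irzilic reflex of *vapinulad:
Irzilic: start from *vapinulad.
  rule 1 (vowel merger): vapinulad → vapinolad
  rule 2 (intervocalic voicing): vapinolad → vabinolad
  rule 3 (vowel merger): vabinolad → vabenolad
  ⇒ Irzilic vabenolad
The regular Irzilic reflex would be 'vabenolad', but the attested form is 'vebenolad'. The correspondence is irregular, so they are not cognates (the Irzilic form has a different source).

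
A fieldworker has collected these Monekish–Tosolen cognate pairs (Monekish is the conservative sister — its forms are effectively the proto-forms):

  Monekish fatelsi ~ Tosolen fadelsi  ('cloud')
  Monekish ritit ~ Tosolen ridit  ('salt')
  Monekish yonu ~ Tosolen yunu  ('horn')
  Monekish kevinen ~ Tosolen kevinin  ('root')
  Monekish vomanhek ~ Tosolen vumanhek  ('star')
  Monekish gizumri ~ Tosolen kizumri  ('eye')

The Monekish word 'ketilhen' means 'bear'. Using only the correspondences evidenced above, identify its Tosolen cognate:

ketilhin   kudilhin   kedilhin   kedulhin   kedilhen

kedilhin

ritit ~ ridit — Monekish t corresponds to Tosolen d between vowels (before a front vowel).
kevinen ~ kevinin — Monekish e corresponds to Tosolen i after a consonant, before a nasal.
Applying these to Monekish 'ketilhen':
  ketilhen → kedilhen   (t→d between vowels (before a front vowel))
  kedilhen → kedilhin   (e→i after a consonant, before a nasal)
So the Tosolen cognate is 'kedilhin'.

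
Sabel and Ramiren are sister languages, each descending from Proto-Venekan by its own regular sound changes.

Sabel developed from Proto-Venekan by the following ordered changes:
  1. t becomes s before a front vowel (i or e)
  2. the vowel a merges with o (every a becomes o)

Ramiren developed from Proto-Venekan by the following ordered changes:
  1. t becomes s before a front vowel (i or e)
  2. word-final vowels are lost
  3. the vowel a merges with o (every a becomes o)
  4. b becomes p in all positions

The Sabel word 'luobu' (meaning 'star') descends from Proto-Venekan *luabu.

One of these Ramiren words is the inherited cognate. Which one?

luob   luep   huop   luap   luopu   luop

luop

Ramiren: *luabu
  luabu (rule 1 does not apply)
  luabu → luab   [apocope]
  luab → luob   [vowel merger]
  luob → luop   [unconditioned shift]
  giving Ramiren luop.
The other candidates each miss or misapply at least one Ramiren change.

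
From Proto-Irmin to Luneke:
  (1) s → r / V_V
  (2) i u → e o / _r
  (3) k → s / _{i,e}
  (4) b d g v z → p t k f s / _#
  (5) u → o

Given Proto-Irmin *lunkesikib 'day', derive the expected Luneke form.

lonserisip

Luneke: *lunkesikib > lunkerikib > lunserisib > lunserisip > lonserisip  (by rhotacism, palatalisation, final devoicing, vowel merger)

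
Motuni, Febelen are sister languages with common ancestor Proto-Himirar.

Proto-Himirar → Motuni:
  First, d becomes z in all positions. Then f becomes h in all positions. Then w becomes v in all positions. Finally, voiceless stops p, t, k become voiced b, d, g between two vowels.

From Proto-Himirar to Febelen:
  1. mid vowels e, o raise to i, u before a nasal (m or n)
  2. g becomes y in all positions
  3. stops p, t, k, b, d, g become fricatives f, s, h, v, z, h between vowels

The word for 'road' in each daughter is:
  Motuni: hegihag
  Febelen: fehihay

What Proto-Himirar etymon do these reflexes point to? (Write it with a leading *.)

*fekihag

Position 3: Motuni has g, Febelen has h. Taking the neighbouring segments as reconstructed: Motuni g could go back to *k or *g; Febelen h could go back to *k or *h — the one source consistent with every daughter is *k.
Position 7: Motuni has g, Febelen has y. Taking the neighbouring segments as reconstructed: Motuni g can only go back to *g; Febelen y could go back to *g or *y — the one source consistent with every daughter is *g.
Position 1: Motuni has h, Febelen has f. Taking the neighbouring segments as reconstructed: Motuni h could go back to *f or *h; Febelen f can only go back to *f — the one source consistent with every daughter is *f.
Continuing position by position gives *fekihag; check it forward:
Motuni: *fekihag > hekihag > hegihag  (by unconditioned shift, intervocalic voicing)
Febelen: start from *fekihag.
  rule 1: no change — fekihag
  rule 2 (unconditioned shift): fekihag → fekihay
  rule 3 (intervocalic lenition): fekihay → fehihay
  ⇒ Febelen fehihay
No other proto-form is consistent with every reflex, so the reconstruction is *fekihag.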